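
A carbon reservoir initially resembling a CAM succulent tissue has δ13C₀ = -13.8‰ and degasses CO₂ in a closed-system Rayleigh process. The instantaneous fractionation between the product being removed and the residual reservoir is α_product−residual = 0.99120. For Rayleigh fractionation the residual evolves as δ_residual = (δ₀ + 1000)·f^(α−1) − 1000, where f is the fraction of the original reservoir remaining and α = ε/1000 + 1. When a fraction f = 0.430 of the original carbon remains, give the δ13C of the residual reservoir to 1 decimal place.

Rayleigh residual: δ_res = (δ₀ + 1000)·f^(α−1) − 1000
α − 1 = -0.00880
f^(α−1) = 0.430^(-0.00880) = 1.007455
δ_res = (-13.8 + 1000) × 1.007455 − 1000 = 993.552 − 1000 = -6.45‰

-6.4‰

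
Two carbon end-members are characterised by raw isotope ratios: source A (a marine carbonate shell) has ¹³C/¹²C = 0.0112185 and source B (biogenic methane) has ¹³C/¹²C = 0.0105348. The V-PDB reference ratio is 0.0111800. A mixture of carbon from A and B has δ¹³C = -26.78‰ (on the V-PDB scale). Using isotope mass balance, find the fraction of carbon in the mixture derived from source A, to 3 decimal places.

δ_A = (0.0112185/0.0111800 − 1)×1000 = (1.003444 − 1)×1000 = 3.444‰
δ_B = (0.0105348/0.0111800 − 1)×1000 = (0.942290 − 1)×1000 = -57.710‰
f_A = (δ_mix − δ_B)/(δ_A − δ_B) = (-26.78 − (-57.710))/(3.444 − (-57.710))
f_A = 30.930 / 61.154 = 0.5058

0.506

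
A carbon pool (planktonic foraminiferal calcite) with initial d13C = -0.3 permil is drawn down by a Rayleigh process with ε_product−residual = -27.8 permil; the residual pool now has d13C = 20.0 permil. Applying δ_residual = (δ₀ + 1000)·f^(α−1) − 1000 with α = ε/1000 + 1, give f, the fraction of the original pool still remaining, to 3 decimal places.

α − 1 = ε/1000 = -0.0278
(δ_res + 1000)/(δ₀ + 1000) = (20.0 + 1000)/(-0.3 + 1000) = 1020.0/999.7 = 1.020306
f = 1.020306^(1/-0.0278) = exp(ln(1.020306)/-0.0278) = exp(0.02010/-0.0278)
f = exp(-0.7231) = 0.4852

0.485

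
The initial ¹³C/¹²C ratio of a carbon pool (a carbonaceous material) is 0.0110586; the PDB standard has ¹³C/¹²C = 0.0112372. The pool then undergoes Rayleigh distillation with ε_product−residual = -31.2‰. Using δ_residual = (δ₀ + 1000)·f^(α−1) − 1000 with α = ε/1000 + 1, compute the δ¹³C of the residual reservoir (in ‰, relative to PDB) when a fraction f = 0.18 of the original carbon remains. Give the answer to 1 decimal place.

38.2‰

δ₀ = (0.0110586/0.0112372 − 1)×1000 = (0.984106 − 1)×1000 = -15.894‰
α − 1 = ε/1000 = -0.0312
f^(α−1) = 0.18^(-0.0312) = 1.054959
δ_res = (-15.894 + 1000) × 1.054959 − 1000 = 1038.192 − 1000 = 38.19‰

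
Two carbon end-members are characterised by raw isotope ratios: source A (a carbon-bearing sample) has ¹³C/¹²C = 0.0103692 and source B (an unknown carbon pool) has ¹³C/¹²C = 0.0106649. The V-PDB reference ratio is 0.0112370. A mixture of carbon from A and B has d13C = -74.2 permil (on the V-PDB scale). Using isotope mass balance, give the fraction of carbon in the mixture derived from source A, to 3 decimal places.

0.885

δ_A = (0.0103692/0.0112370 − 1)×1000 = (0.922773 − 1)×1000 = -77.227 permil
δ_B = (0.0106649/0.0112370 − 1)×1000 = (0.949088 − 1)×1000 = -50.912 permil
f_A = (δ_mix − δ_B)/(δ_A − δ_B) = (-74.2 − (-50.912))/(-77.227 − (-50.912))
f_A = -23.288 / -26.315 = 0.8850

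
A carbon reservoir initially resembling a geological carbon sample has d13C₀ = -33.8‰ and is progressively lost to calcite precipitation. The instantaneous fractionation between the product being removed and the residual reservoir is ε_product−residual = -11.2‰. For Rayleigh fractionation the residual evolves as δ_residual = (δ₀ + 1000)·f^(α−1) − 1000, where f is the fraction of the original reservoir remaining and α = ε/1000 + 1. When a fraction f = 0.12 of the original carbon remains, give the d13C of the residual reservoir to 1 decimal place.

-10.6‰

Rayleigh residual: δ_res = (δ₀ + 1000)·f^(α−1) − 1000
α = ε/1000 + 1 = 0.98880, so α − 1 = -0.01120
f^(α−1) = 0.12^(-0.01120) = 1.024031
δ_res = (-33.8 + 1000) × 1.024031 − 1000 = 989.419 − 1000 = -10.58‰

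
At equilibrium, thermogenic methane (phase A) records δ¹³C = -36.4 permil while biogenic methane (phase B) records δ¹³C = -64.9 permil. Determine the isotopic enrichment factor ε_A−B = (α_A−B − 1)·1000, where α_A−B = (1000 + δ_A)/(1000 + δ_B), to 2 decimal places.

30.48 permil

α_A−B = (1000 + -36.4) / (1000 + -64.9) = 963.6 / 935.1 = 1.030478
ε_A−B = (1.030478 − 1) × 1000 = 30.478 permil
(The approximation ε ≈ δ_A − δ_B would give 28.5 permil.)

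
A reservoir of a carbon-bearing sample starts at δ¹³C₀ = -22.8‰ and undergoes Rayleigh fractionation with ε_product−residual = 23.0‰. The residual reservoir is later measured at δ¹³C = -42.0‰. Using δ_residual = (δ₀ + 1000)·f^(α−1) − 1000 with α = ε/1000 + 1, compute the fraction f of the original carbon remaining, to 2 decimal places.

α − 1 = ε/1000 = 0.0230
(δ_res + 1000)/(δ₀ + 1000) = (-42.0 + 1000)/(-22.8 + 1000) = 958.0/977.2 = 0.980352
f = 0.980352^(1/0.0230) = exp(ln(0.980352)/0.0230) = exp(-0.01984/0.0230)
f = exp(-0.8628) = 0.4220

0.42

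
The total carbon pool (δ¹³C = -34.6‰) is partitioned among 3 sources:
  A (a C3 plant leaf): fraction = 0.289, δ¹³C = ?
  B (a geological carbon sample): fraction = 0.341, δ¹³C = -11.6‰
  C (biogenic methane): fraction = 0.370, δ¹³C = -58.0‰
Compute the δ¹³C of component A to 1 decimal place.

-31.8‰

Isotope mass balance: δ_bulk = Σ fᵢ·δᵢ.
-34.6 = 0.289×δ_A + 0.341×(-11.6) + 0.370×(-58.0)
0.289·δ_A = -34.6 − (-25.416) = -9.184
δ_A = -9.184 / 0.289 = -31.78‰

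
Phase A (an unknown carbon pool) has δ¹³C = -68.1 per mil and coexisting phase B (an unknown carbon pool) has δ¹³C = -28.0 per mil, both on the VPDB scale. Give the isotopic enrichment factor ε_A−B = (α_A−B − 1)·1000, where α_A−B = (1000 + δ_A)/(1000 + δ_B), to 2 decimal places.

-41.26 per mil

α_A−B = (1000 + -68.1) / (1000 + -28.0) = 931.9 / 972.0 = 0.958745
ε_A−B = (0.958745 − 1) × 1000 = -41.255 per mil
(The approximation ε ≈ δ_A − δ_B would give -40.1 per mil.)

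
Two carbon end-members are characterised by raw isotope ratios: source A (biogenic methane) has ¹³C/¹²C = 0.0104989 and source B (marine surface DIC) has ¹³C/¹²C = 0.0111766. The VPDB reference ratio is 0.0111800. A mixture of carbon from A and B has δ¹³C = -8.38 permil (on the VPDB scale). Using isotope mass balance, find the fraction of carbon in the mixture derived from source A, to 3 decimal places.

δ_A = (0.0104989/0.0111800 − 1)×1000 = (0.939079 − 1)×1000 = -60.921 permil
δ_B = (0.0111766/0.0111800 − 1)×1000 = (0.999696 − 1)×1000 = -0.304 permil
f_A = (δ_mix − δ_B)/(δ_A − δ_B) = (-8.38 − (-0.304))/(-60.921 − (-0.304))
f_A = -8.076 / -60.617 = 0.1332

0.133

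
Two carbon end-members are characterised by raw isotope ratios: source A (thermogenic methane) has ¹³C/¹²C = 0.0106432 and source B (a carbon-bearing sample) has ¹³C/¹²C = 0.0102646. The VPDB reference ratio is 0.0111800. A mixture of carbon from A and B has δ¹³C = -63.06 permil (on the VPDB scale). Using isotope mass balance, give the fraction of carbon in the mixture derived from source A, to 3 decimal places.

0.556

δ_A = (0.0106432/0.0111800 − 1)×1000 = (0.951986 − 1)×1000 = -48.014 permil
δ_B = (0.0102646/0.0111800 − 1)×1000 = (0.918122 − 1)×1000 = -81.878 permil
f_A = (δ_mix − δ_B)/(δ_A − δ_B) = (-63.06 − (-81.878))/(-48.014 − (-81.878))
f_A = 18.818 / 33.864 = 0.5557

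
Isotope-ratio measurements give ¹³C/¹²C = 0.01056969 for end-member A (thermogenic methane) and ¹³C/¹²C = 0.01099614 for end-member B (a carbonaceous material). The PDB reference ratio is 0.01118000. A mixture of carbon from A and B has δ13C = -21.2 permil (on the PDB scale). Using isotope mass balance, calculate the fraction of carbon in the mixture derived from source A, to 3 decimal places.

0.125

δ_A = (0.01056969/0.01118000 − 1)×1000 = (0.945411 − 1)×1000 = -54.589 permil
δ_B = (0.01099614/0.01118000 − 1)×1000 = (0.983555 − 1)×1000 = -16.445 permil
f_A = (δ_mix − δ_B)/(δ_A − δ_B) = (-21.2 − (-16.445))/(-54.589 − (-16.445))
f_A = -4.755 / -38.144 = 0.1246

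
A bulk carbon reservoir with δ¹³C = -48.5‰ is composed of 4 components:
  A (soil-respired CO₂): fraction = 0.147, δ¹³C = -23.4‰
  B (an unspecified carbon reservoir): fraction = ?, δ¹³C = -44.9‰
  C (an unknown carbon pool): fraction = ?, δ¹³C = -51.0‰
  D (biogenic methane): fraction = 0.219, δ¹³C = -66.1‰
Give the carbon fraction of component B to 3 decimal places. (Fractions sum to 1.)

Let f_B and f_C be the unknown fractions; fractions sum to 1 so f_B + f_C = 0.634.
Mass balance: Σ fᵢ·δᵢ = δ_bulk ⇒ f_B·(-44.9) + f_C·(-51.0) = -48.5 − (-17.916) = -30.584
Substitute f_C = 0.634 − f_B:
f_B·(-44.9 − -51.0) = -30.584 − 0.634×(-51.0) = 1.750
f_B = 1.750 / 6.1 = 0.2868

0.287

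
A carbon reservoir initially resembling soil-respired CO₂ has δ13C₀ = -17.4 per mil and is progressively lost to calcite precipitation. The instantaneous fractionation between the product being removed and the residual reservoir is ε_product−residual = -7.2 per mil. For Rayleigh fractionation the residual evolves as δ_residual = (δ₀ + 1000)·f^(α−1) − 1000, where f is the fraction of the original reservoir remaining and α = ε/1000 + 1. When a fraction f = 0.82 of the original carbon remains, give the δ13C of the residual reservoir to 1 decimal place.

Rayleigh residual: δ_res = (δ₀ + 1000)·f^(α−1) − 1000
α = ε/1000 + 1 = 0.99280, so α − 1 = -0.00720
f^(α−1) = 0.82^(-0.00720) = 1.001430
δ_res = (-17.4 + 1000) × 1.001430 − 1000 = 984.005 − 1000 = -16.00 per mil

-16.0 per mil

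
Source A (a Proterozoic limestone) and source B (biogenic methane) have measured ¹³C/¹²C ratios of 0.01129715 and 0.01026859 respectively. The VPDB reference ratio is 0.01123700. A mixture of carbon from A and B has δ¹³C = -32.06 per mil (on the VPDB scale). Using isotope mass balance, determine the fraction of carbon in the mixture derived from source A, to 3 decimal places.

δ_A = (0.01129715/0.01123700 − 1)×1000 = (1.005353 − 1)×1000 = 5.353 per mil
δ_B = (0.01026859/0.01123700 − 1)×1000 = (0.913820 − 1)×1000 = -86.180 per mil
f_A = (δ_mix − δ_B)/(δ_A − δ_B) = (-32.06 − (-86.180))/(5.353 − (-86.180))
f_A = 54.120 / 91.533 = 0.5913

0.591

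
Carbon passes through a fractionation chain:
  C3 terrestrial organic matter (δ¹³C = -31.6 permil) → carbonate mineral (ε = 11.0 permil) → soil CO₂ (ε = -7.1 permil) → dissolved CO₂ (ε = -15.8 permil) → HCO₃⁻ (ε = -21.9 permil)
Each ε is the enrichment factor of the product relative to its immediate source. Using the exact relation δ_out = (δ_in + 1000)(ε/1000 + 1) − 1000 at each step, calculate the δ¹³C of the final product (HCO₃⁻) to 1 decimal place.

-64.2 permil

step 1: δ = (-31.60 + 1000)·(11.0/1000 + 1) − 1000 = -20.95 permil
step 2: δ = (-20.95 + 1000)·(-7.1/1000 + 1) − 1000 = -27.90 permil
step 3: δ = (-27.90 + 1000)·(-15.8/1000 + 1) − 1000 = -43.26 permil
step 4: δ = (-43.26 + 1000)·(-21.9/1000 + 1) − 1000 = -64.21 permil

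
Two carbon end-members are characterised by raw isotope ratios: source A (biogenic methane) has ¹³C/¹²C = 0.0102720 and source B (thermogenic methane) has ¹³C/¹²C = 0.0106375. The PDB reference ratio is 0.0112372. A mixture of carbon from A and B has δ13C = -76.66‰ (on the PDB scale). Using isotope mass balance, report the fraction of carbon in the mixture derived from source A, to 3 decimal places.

δ_A = (0.0102720/0.0112372 − 1)×1000 = (0.914107 − 1)×1000 = -85.893‰
δ_B = (0.0106375/0.0112372 − 1)×1000 = (0.946633 − 1)×1000 = -53.367‰
f_A = (δ_mix − δ_B)/(δ_A − δ_B) = (-76.66 − (-53.367))/(-85.893 − (-53.367))
f_A = -23.293 / -32.526 = 0.7161

0.716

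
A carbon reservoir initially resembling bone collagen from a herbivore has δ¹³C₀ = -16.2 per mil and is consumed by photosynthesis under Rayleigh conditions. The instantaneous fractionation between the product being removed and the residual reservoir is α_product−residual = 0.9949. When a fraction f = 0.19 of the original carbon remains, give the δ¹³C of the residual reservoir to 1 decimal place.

-7.8 per mil

Rayleigh residual: δ_res = (δ₀ + 1000)·f^(α−1) − 1000
α − 1 = -0.00510
f^(α−1) = 0.19^(-0.00510) = 1.008506
δ_res = (-16.2 + 1000) × 1.008506 − 1000 = 992.168 − 1000 = -7.83 per mil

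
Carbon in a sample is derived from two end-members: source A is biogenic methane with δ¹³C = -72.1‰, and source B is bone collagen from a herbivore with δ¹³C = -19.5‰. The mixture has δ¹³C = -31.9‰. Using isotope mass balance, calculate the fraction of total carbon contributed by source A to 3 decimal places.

0.236

δ_mix = f_A·δ_A + (1 − f_A)·δ_B  ⇒  f_A = (δ_mix − δ_B)/(δ_A − δ_B)
f_A = (-31.9 − (-19.5)) / (-72.1 − (-19.5))
f_A = -12.4 / -52.6 = 0.2357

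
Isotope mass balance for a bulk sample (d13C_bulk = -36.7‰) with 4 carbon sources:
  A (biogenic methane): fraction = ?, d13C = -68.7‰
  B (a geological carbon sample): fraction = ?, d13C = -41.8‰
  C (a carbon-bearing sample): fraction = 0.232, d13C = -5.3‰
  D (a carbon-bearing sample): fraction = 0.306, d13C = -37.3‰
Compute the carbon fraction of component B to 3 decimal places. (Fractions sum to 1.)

0.286

Let f_B and f_A be the unknown fractions; fractions sum to 1 so f_B + f_A = 0.462.
Mass balance: Σ fᵢ·δᵢ = δ_bulk ⇒ f_B·(-41.8) + f_A·(-68.7) = -36.7 − (-12.643) = -24.057
Substitute f_A = 0.462 − f_B:
f_B·(-41.8 − -68.7) = -24.057 − 0.462×(-68.7) = 7.683
f_B = 7.683 / 26.9 = 0.2856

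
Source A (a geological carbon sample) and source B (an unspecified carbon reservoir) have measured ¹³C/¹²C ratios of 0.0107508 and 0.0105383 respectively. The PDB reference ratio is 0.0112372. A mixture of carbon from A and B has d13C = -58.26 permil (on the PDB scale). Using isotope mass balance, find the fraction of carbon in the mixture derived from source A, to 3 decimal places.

0.208

δ_A = (0.0107508/0.0112372 − 1)×1000 = (0.956715 − 1)×1000 = -43.285 permil
δ_B = (0.0105383/0.0112372 − 1)×1000 = (0.937805 − 1)×1000 = -62.195 permil
f_A = (δ_mix − δ_B)/(δ_A − δ_B) = (-58.26 − (-62.195))/(-43.285 − (-62.195))
f_A = 3.935 / 18.910 = 0.2081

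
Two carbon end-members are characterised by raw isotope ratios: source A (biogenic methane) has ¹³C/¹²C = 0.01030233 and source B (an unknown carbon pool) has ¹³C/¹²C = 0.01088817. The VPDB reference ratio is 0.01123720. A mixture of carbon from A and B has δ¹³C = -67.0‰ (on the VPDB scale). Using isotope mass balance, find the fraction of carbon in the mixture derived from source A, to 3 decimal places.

0.689

δ_A = (0.01030233/0.01123720 − 1)×1000 = (0.916806 − 1)×1000 = -83.194‰
δ_B = (0.01088817/0.01123720 − 1)×1000 = (0.968940 − 1)×1000 = -31.060‰
f_A = (δ_mix − δ_B)/(δ_A − δ_B) = (-67.0 − (-31.060))/(-83.194 − (-31.060))
f_A = -35.940 / -52.134 = 0.6894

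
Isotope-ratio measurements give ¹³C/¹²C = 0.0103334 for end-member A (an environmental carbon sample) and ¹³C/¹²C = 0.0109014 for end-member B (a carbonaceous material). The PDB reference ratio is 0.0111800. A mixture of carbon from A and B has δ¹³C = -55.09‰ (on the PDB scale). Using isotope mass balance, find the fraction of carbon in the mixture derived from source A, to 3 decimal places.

δ_A = (0.0103334/0.0111800 − 1)×1000 = (0.924275 − 1)×1000 = -75.725‰
δ_B = (0.0109014/0.0111800 − 1)×1000 = (0.975081 − 1)×1000 = -24.919‰
f_A = (δ_mix − δ_B)/(δ_A − δ_B) = (-55.09 − (-24.919))/(-75.725 − (-24.919))
f_A = -30.171 / -50.805 = 0.5938

0.594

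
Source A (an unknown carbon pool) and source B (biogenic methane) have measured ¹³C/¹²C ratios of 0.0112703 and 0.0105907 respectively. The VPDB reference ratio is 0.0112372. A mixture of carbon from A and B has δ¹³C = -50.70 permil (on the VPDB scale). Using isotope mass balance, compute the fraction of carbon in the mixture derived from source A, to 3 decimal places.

δ_A = (0.0112703/0.0112372 − 1)×1000 = (1.002946 − 1)×1000 = 2.946 permil
δ_B = (0.0105907/0.0112372 − 1)×1000 = (0.942468 − 1)×1000 = -57.532 permil
f_A = (δ_mix − δ_B)/(δ_A − δ_B) = (-50.70 − (-57.532))/(2.946 − (-57.532))
f_A = 6.832 / 60.478 = 0.1130

0.113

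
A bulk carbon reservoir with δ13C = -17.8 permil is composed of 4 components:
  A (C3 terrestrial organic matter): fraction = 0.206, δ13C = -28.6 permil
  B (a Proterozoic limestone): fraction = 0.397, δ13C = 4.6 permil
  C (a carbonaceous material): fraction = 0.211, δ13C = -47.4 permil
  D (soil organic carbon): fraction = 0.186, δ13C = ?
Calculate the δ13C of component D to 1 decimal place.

Isotope mass balance: δ_bulk = Σ fᵢ·δᵢ.
-17.8 = 0.206×(-28.6) + 0.397×(4.6) + 0.211×(-47.4) + 0.186×δ_D
0.186·δ_D = -17.8 − (-14.067) = -3.733
δ_D = -3.733 / 0.186 = -20.07 permil

-20.1 permil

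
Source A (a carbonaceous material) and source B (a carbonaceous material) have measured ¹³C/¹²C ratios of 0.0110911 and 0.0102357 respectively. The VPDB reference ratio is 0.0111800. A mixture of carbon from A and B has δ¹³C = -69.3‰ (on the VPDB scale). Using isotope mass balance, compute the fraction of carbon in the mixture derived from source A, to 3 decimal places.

δ_A = (0.0110911/0.0111800 − 1)×1000 = (0.992048 − 1)×1000 = -7.952‰
δ_B = (0.0102357/0.0111800 − 1)×1000 = (0.915537 − 1)×1000 = -84.463‰
f_A = (δ_mix − δ_B)/(δ_A − δ_B) = (-69.3 − (-84.463))/(-7.952 − (-84.463))
f_A = 15.163 / 76.512 = 0.1982

0.198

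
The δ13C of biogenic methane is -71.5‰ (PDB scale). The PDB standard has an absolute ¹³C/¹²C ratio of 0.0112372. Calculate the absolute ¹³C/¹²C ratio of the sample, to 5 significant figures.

R_sample = R_standard × (δ13C/1000 + 1)
R_sample = 0.0112372 × (-71.5/1000 + 1) = 0.0112372 × 0.928500
R_sample = 0.0104337

0.010434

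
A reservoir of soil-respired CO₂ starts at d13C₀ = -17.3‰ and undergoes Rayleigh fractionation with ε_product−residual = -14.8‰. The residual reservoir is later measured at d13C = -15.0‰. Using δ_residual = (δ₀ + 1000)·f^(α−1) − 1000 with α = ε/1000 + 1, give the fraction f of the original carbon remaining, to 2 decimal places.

α − 1 = ε/1000 = -0.0148
(δ_res + 1000)/(δ₀ + 1000) = (-15.0 + 1000)/(-17.3 + 1000) = 985.0/982.7 = 1.002340
f = 1.002340^(1/-0.0148) = exp(ln(1.002340)/-0.0148) = exp(0.00234/-0.0148)
f = exp(-0.1580) = 0.8539

0.85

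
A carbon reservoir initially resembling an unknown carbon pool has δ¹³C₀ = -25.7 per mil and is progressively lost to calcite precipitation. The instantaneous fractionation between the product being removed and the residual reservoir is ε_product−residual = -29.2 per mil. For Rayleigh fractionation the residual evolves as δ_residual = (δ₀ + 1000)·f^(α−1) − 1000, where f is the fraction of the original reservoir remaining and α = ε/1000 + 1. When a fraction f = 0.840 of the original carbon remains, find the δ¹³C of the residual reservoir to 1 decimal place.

-20.7 per mil

Rayleigh residual: δ_res = (δ₀ + 1000)·f^(α−1) − 1000
α = ε/1000 + 1 = 0.97080, so α − 1 = -0.02920
f^(α−1) = 0.840^(-0.02920) = 1.005104
δ_res = (-25.7 + 1000) × 1.005104 − 1000 = 979.273 − 1000 = -20.73 per mil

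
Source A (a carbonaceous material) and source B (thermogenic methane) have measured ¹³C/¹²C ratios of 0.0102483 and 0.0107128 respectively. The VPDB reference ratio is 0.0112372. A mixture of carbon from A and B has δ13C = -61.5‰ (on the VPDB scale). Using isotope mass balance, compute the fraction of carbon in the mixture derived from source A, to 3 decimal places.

0.359

δ_A = (0.0102483/0.0112372 − 1)×1000 = (0.911998 − 1)×1000 = -88.002‰
δ_B = (0.0107128/0.0112372 − 1)×1000 = (0.953334 − 1)×1000 = -46.666‰
f_A = (δ_mix − δ_B)/(δ_A − δ_B) = (-61.5 − (-46.666))/(-88.002 − (-46.666))
f_A = -14.834 / -41.336 = 0.3589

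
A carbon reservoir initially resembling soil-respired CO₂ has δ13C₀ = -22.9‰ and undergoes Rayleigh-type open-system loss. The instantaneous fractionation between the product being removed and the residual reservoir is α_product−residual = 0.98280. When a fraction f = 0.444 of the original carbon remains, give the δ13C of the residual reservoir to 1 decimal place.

Rayleigh residual: δ_res = (δ₀ + 1000)·f^(α−1) − 1000
α − 1 = -0.01720
f^(α−1) = 0.444^(-0.01720) = 1.014063
δ_res = (-22.9 + 1000) × 1.014063 − 1000 = 990.841 − 1000 = -9.16‰

-9.2‰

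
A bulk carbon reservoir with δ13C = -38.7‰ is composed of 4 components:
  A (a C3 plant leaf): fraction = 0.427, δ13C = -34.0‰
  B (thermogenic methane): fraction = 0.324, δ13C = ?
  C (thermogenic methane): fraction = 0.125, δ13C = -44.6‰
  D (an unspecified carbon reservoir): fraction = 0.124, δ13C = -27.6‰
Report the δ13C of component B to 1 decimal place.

Isotope mass balance: δ_bulk = Σ fᵢ·δᵢ.
-38.7 = 0.427×(-34.0) + 0.324×δ_B + 0.125×(-44.6) + 0.124×(-27.6)
0.324·δ_B = -38.7 − (-23.515) = -15.185
δ_B = -15.185 / 0.324 = -46.87‰

-46.9‰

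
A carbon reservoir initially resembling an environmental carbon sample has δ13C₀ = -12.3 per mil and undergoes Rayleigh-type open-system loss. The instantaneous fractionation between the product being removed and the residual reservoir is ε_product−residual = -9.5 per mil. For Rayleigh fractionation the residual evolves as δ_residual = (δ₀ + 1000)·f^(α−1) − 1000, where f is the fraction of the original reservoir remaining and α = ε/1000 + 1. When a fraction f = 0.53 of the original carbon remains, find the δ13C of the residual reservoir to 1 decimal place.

-6.3 per mil

Rayleigh residual: δ_res = (δ₀ + 1000)·f^(α−1) − 1000
α = ε/1000 + 1 = 0.99050, so α − 1 = -0.00950
f^(α−1) = 0.53^(-0.00950) = 1.006050
δ_res = (-12.3 + 1000) × 1.006050 − 1000 = 993.675 − 1000 = -6.32 per mil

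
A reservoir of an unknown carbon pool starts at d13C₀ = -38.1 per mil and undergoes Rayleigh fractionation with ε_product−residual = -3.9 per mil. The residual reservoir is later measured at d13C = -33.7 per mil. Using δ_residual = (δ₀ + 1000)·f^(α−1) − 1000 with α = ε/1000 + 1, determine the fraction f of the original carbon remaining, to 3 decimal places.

0.310

α − 1 = ε/1000 = -0.0039
(δ_res + 1000)/(δ₀ + 1000) = (-33.7 + 1000)/(-38.1 + 1000) = 966.3/961.9 = 1.004574
f = 1.004574^(1/-0.0039) = exp(ln(1.004574)/-0.0039) = exp(0.00456/-0.0039)
f = exp(-1.1702) = 0.3103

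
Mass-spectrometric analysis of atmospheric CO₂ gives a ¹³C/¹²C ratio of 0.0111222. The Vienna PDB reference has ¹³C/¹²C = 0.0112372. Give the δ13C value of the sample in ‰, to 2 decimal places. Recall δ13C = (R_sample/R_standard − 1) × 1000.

δ13C = (R_sample / R_standard − 1) × 1000
R_sample / R_standard = 0.0111222 / 0.0112372 = 0.989766
δ13C = (0.989766 − 1) × 1000 = -10.234‰

-10.23‰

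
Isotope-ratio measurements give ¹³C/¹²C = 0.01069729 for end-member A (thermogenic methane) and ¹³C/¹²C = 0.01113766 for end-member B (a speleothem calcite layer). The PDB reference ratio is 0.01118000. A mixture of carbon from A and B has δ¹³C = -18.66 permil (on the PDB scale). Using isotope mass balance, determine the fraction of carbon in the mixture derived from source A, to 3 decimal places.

0.378

δ_A = (0.01069729/0.01118000 − 1)×1000 = (0.956824 − 1)×1000 = -43.176 permil
δ_B = (0.01113766/0.01118000 − 1)×1000 = (0.996213 − 1)×1000 = -3.787 permil
f_A = (δ_mix − δ_B)/(δ_A − δ_B) = (-18.66 − (-3.787))/(-43.176 − (-3.787))
f_A = -14.873 / -39.389 = 0.3776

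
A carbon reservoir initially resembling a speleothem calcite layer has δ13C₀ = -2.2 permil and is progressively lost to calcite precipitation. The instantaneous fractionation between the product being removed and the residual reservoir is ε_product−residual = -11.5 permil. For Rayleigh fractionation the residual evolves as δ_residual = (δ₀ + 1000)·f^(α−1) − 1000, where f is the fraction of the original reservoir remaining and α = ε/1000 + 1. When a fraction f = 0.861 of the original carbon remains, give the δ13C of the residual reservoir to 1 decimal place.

-0.5 permil

Rayleigh residual: δ_res = (δ₀ + 1000)·f^(α−1) − 1000
α = ε/1000 + 1 = 0.98850, so α − 1 = -0.01150
f^(α−1) = 0.861^(-0.01150) = 1.001723
δ_res = (-2.2 + 1000) × 1.001723 − 1000 = 999.519 − 1000 = -0.48 permil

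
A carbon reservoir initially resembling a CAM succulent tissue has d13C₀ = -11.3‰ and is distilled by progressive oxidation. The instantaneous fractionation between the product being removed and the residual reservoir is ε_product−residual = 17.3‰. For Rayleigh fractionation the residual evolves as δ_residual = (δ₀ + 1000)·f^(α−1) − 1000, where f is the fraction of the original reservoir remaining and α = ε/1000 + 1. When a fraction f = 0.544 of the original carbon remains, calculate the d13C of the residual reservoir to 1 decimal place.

-21.7‰

Rayleigh residual: δ_res = (δ₀ + 1000)·f^(α−1) − 1000
α = ε/1000 + 1 = 1.01730, so α − 1 = 0.01730
f^(α−1) = 0.544^(0.01730) = 0.989523
δ_res = (-11.3 + 1000) × 0.989523 − 1000 = 978.341 − 1000 = -21.66‰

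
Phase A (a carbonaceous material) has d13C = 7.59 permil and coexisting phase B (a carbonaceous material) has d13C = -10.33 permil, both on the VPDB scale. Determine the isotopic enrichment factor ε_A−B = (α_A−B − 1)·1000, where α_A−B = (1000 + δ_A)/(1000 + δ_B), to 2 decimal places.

18.11 permil

α_A−B = (1000 + 7.59) / (1000 + -10.33) = 1007.59 / 989.67 = 1.018107
ε_A−B = (1.018107 − 1) × 1000 = 18.107 permil
(The approximation ε ≈ δ_A − δ_B would give 17.92 permil.)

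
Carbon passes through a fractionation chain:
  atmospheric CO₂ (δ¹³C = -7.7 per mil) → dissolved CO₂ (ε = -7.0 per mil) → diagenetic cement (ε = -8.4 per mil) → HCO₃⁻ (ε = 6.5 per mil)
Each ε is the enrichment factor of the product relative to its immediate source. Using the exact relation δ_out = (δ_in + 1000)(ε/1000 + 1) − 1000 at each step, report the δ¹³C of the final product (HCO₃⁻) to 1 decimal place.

-16.6 per mil

step 1: δ = (-7.70 + 1000)·(-7.0/1000 + 1) − 1000 = -14.65 per mil
step 2: δ = (-14.65 + 1000)·(-8.4/1000 + 1) − 1000 = -22.92 per mil
step 3: δ = (-22.92 + 1000)·(6.5/1000 + 1) − 1000 = -16.57 per mil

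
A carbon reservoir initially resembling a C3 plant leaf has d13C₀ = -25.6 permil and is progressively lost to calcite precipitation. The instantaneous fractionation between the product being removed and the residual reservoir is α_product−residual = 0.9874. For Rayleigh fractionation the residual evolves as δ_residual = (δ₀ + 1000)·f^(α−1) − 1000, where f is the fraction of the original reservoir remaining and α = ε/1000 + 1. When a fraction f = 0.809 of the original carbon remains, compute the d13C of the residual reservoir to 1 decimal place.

Rayleigh residual: δ_res = (δ₀ + 1000)·f^(α−1) − 1000
α − 1 = -0.01260
f^(α−1) = 0.809^(-0.01260) = 1.002674
δ_res = (-25.6 + 1000) × 1.002674 − 1000 = 977.006 − 1000 = -22.99 permil

-23.0 permil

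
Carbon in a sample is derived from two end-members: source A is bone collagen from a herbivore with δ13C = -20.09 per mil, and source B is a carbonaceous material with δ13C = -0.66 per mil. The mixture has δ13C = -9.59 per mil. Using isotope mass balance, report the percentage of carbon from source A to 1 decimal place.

δ_mix = f_A·δ_A + (1 − f_A)·δ_B  ⇒  f_A = (δ_mix − δ_B)/(δ_A − δ_B)
f_A = (-9.59 − (-0.66)) / (-20.09 − (-0.66))
f_A = -8.93 / -19.43 = 0.4596

46.0%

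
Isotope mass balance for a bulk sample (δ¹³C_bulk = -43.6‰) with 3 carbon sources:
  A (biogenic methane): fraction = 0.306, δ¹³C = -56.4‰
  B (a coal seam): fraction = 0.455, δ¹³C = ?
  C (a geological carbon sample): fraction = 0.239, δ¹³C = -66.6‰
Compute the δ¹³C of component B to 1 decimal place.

-22.9‰

Isotope mass balance: δ_bulk = Σ fᵢ·δᵢ.
-43.6 = 0.306×(-56.4) + 0.455×δ_B + 0.239×(-66.6)
0.455·δ_B = -43.6 − (-33.176) = -10.424
δ_B = -10.424 / 0.455 = -22.91‰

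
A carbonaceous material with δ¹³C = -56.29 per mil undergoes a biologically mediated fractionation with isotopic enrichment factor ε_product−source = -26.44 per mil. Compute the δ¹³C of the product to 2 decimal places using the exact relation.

-81.24 per mil

To first order, δ_product ≈ δ_source + ε = -82.73 per mil.
Exactly, δ_product = (δ_source + 1000)·(ε/1000 + 1) − 1000.
δ_product = (-56.29 + 1000) × (-26.44/1000 + 1) − 1000
δ_product = -81.242 per mil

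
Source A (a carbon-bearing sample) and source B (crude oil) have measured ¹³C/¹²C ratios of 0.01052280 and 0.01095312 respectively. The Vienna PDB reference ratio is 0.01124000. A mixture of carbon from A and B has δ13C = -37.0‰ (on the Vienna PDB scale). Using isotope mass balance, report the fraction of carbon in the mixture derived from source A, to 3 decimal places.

δ_A = (0.01052280/0.01124000 − 1)×1000 = (0.936192 − 1)×1000 = -63.808‰
δ_B = (0.01095312/0.01124000 − 1)×1000 = (0.974477 − 1)×1000 = -25.523‰
f_A = (δ_mix − δ_B)/(δ_A − δ_B) = (-37.0 − (-25.523))/(-63.808 − (-25.523))
f_A = -11.477 / -38.285 = 0.2998

0.300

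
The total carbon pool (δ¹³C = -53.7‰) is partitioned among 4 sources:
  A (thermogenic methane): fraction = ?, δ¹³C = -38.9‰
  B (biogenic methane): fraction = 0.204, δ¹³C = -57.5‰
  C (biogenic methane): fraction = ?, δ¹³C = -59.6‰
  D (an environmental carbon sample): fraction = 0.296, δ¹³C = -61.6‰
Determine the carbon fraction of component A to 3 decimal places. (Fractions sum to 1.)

Let f_A and f_C be the unknown fractions; fractions sum to 1 so f_A + f_C = 0.500.
Mass balance: Σ fᵢ·δᵢ = δ_bulk ⇒ f_A·(-38.9) + f_C·(-59.6) = -53.7 − (-29.964) = -23.736
Substitute f_C = 0.500 − f_A:
f_A·(-38.9 − -59.6) = -23.736 − 0.500×(-59.6) = 6.064
f_A = 6.064 / 20.7 = 0.2929

0.293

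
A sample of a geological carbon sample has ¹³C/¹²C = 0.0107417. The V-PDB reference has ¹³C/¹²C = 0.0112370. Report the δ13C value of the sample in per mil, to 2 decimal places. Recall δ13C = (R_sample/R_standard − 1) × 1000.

δ13C = (R_sample / R_standard − 1) × 1000
R_sample / R_standard = 0.0107417 / 0.0112370 = 0.955922
δ13C = (0.955922 − 1) × 1000 = -44.078 per mil

-44.08 per mil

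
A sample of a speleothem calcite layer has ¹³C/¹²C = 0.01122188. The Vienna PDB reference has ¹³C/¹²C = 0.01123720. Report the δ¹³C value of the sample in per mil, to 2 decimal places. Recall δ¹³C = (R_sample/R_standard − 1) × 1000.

δ¹³C = (R_sample / R_standard − 1) × 1000
R_sample / R_standard = 0.01122188 / 0.01123720 = 0.998637
δ¹³C = (0.998637 − 1) × 1000 = -1.363 per mil

-1.36 per mil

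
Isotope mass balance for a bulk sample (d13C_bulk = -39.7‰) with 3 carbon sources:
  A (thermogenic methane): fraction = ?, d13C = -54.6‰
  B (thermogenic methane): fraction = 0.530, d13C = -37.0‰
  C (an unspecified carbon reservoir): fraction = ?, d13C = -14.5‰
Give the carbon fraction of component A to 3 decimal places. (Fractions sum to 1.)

0.331

Let f_A and f_C be the unknown fractions; fractions sum to 1 so f_A + f_C = 0.470.
Mass balance: Σ fᵢ·δᵢ = δ_bulk ⇒ f_A·(-54.6) + f_C·(-14.5) = -39.7 − (-19.610) = -20.090
Substitute f_C = 0.470 − f_A:
f_A·(-54.6 − -14.5) = -20.090 − 0.470×(-14.5) = -13.275
f_A = -13.275 / -40.1 = 0.3310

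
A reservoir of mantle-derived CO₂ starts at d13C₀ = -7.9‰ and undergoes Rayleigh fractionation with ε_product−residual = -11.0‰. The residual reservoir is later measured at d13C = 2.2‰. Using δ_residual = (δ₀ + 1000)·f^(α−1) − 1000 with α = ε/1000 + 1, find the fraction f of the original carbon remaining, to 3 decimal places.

0.398

α − 1 = ε/1000 = -0.0110
(δ_res + 1000)/(δ₀ + 1000) = (2.2 + 1000)/(-7.9 + 1000) = 1002.2/992.1 = 1.010180
f = 1.010180^(1/-0.0110) = exp(ln(1.010180)/-0.0110) = exp(0.01013/-0.0110)
f = exp(-0.9208) = 0.3982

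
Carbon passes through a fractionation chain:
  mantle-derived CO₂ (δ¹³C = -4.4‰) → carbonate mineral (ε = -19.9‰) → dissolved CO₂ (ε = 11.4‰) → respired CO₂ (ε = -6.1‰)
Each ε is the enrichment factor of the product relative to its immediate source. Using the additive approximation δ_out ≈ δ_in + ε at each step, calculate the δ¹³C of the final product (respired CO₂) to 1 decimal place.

step 1: δ ≈ -4.4 + (-19.9) = -24.3‰
step 2: δ ≈ -24.3 + (11.4) = -12.9‰
step 3: δ ≈ -12.9 + (-6.1) = -19.0‰

-19.0‰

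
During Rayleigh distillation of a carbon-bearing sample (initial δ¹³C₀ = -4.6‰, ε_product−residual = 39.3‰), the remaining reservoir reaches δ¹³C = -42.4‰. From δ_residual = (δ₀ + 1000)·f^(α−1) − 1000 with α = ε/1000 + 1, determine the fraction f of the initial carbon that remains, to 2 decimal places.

0.37

α − 1 = ε/1000 = 0.0393
(δ_res + 1000)/(δ₀ + 1000) = (-42.4 + 1000)/(-4.6 + 1000) = 957.6/995.4 = 0.962025
f = 0.962025^(1/0.0393) = exp(ln(0.962025)/0.0393) = exp(-0.03871/0.0393)
f = exp(-0.9851) = 0.3734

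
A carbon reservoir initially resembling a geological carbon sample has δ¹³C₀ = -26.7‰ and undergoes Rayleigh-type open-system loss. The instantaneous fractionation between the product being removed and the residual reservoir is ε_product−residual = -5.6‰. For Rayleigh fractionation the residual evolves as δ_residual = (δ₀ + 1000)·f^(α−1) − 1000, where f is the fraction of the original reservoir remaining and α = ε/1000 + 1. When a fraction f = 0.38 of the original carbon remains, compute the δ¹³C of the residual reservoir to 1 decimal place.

-21.4‰

Rayleigh residual: δ_res = (δ₀ + 1000)·f^(α−1) − 1000
α = ε/1000 + 1 = 0.99440, so α − 1 = -0.00560
f^(α−1) = 0.38^(-0.00560) = 1.005433
δ_res = (-26.7 + 1000) × 1.005433 − 1000 = 978.588 − 1000 = -21.41‰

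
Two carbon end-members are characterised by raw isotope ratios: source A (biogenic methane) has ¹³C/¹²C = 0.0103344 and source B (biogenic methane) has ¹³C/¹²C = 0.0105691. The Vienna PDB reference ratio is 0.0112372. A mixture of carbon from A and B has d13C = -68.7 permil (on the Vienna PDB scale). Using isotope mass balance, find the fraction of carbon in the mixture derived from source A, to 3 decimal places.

0.443

δ_A = (0.0103344/0.0112372 − 1)×1000 = (0.919660 − 1)×1000 = -80.340 permil
δ_B = (0.0105691/0.0112372 − 1)×1000 = (0.940546 − 1)×1000 = -59.454 permil
f_A = (δ_mix − δ_B)/(δ_A − δ_B) = (-68.7 − (-59.454))/(-80.340 − (-59.454))
f_A = -9.246 / -20.886 = 0.4427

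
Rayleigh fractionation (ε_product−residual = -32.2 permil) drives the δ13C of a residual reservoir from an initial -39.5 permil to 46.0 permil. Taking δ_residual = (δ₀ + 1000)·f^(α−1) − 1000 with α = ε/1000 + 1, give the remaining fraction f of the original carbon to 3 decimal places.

0.071

α − 1 = ε/1000 = -0.0322
(δ_res + 1000)/(δ₀ + 1000) = (46.0 + 1000)/(-39.5 + 1000) = 1046.0/960.5 = 1.089016
f = 1.089016^(1/-0.0322) = exp(ln(1.089016)/-0.0322) = exp(0.08527/-0.0322)
f = exp(-2.6483) = 0.0708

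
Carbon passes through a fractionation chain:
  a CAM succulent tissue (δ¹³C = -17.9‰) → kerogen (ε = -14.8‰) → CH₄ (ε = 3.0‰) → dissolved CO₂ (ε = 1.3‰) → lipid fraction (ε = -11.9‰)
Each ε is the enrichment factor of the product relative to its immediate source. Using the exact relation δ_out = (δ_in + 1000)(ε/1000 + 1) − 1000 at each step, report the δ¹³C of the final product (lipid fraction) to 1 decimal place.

-39.8‰

step 1: δ = (-17.90 + 1000)·(-14.8/1000 + 1) − 1000 = -32.44‰
step 2: δ = (-32.44 + 1000)·(3.0/1000 + 1) − 1000 = -29.53‰
step 3: δ = (-29.53 + 1000)·(1.3/1000 + 1) − 1000 = -28.27‰
step 4: δ = (-28.27 + 1000)·(-11.9/1000 + 1) − 1000 = -39.83‰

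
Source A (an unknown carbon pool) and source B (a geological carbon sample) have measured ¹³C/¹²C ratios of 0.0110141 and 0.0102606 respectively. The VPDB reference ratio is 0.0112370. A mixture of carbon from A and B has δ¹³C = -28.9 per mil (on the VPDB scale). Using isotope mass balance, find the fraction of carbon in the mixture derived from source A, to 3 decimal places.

δ_A = (0.0110141/0.0112370 − 1)×1000 = (0.980164 − 1)×1000 = -19.836 per mil
δ_B = (0.0102606/0.0112370 − 1)×1000 = (0.913108 − 1)×1000 = -86.892 per mil
f_A = (δ_mix − δ_B)/(δ_A − δ_B) = (-28.9 − (-86.892))/(-19.836 − (-86.892))
f_A = 57.992 / 67.055 = 0.8648

0.865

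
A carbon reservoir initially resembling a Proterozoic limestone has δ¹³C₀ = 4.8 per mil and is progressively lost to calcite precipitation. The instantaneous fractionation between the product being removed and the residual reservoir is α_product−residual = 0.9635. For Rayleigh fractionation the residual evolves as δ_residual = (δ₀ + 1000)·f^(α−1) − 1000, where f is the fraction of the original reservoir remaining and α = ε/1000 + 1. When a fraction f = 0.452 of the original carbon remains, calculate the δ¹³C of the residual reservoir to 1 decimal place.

34.3 per mil

Rayleigh residual: δ_res = (δ₀ + 1000)·f^(α−1) − 1000
α − 1 = -0.03650
f^(α−1) = 0.452^(-0.03650) = 1.029408
δ_res = (4.8 + 1000) × 1.029408 − 1000 = 1034.349 − 1000 = 34.35 per mil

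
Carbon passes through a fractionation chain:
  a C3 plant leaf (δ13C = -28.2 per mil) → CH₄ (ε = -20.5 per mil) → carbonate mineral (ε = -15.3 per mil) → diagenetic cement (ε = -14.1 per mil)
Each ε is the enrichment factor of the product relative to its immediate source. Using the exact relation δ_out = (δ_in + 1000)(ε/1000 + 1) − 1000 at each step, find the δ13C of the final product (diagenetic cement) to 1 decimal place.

step 1: δ = (-28.20 + 1000)·(-20.5/1000 + 1) − 1000 = -48.12 per mil
step 2: δ = (-48.12 + 1000)·(-15.3/1000 + 1) − 1000 = -62.69 per mil
step 3: δ = (-62.69 + 1000)·(-14.1/1000 + 1) − 1000 = -75.90 per mil

-75.9 per mil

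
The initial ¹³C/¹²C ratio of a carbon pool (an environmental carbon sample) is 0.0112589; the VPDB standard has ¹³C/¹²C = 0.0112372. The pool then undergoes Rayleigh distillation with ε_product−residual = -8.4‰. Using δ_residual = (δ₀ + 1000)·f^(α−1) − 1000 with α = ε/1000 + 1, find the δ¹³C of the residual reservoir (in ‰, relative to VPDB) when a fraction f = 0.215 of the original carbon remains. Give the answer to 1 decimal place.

15.0‰

δ₀ = (0.0112589/0.0112372 − 1)×1000 = (1.001931 − 1)×1000 = 1.931‰
α − 1 = ε/1000 = -0.0084
f^(α−1) = 0.215^(-0.0084) = 1.012996
δ_res = (1.931 + 1000) × 1.012996 − 1000 = 1014.952 − 1000 = 14.95‰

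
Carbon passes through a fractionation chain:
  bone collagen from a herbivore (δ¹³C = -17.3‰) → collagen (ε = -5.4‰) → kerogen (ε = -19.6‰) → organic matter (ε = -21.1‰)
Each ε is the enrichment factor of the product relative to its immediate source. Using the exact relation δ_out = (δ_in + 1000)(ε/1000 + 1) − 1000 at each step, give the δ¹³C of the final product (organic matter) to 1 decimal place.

-62.0‰

step 1: δ = (-17.30 + 1000)·(-5.4/1000 + 1) − 1000 = -22.61‰
step 2: δ = (-22.61 + 1000)·(-19.6/1000 + 1) − 1000 = -41.76‰
step 3: δ = (-41.76 + 1000)·(-21.1/1000 + 1) − 1000 = -61.98‰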